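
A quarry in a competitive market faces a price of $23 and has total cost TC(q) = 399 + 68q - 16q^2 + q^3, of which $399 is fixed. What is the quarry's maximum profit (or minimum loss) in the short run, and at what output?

AVC = 68 - 16q + q^2 has its minimum $4 at q = 8; price $23 clears that bar, so the firm operates.
With MC = 68 - 32q + 3q^2, P = MC on the upward-sloping part at q* = 9.
TR = 23·9 = 207. TC = 399 + 45 = 444. Profit = 207 − 444 = -$237.
By producing, the firm covers all variable cost plus $162 of fixed cost; shutting down would lose the full $399.

Profit = -$237 at q = 9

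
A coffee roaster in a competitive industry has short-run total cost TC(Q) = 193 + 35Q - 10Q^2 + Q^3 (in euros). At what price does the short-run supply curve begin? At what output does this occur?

Short-run supply begins at min AVC. From VC = 35Q - 10Q^2 + Q^3, AVC = 35 - 10Q + Q^2.
At the minimum of AVC, MC = AVC. MC = 35 - 20Q + 3Q^2; setting MC = AVC gives 2Q^2 - 10Q = 0, so Q = 5. min AVC = 10.
For P < €10 the firm produces nothing.

€10 per unit, at Q = 5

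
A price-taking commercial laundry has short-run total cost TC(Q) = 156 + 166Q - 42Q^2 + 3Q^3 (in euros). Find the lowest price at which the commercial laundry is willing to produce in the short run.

€19 per unit

The shutdown price is the minimum of AVC. VC = 166Q - 42Q^2 + 3Q^3, so AVC = 166 - 42Q + 3Q^2.
At the minimum of AVC, MC = AVC. MC = 166 - 84Q + 9Q^2; setting MC = AVC gives 6Q^2 - 42Q = 0, so Q = 7. min AVC = 19.
For P < €19 the firm produces nothing.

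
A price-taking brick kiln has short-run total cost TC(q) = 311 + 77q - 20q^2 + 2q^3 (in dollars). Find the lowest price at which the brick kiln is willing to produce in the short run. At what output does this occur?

The shutdown price is the minimum of AVC. VC = 77q - 20q^2 + 2q^3, so AVC = 77 - 20q + 2q^2.
dAVC/dq = -20 + 4q = 0 gives q = 5. min AVC = 77 - 20·5 + 2·5^2 = 27.
For P < $27 the firm produces nothing.

$27 per unit, at q = 5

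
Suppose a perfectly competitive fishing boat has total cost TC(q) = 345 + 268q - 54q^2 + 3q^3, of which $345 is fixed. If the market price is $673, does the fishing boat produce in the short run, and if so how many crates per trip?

Produce at q = 15

Variable cost is VC = 268q - 54q^2 + 3q^3, so AVC = VC/q = 268 - 54q + 3q^2 and MC = dTC/dq = 268 - 108q + 9q^2.
AVC is minimized where dAVC/dq = -54 + 6q = 0, at q = 9; min AVC = 268 - 54·9 + 3·9^2 = $25.
Because $673 ≥ $25, revenue can cover variable cost; the firm operates.
Set P = MC: 673 = 268 - 108q + 9q^2 → -405 - 108q + 9q^2 = 0. The roots are q = -3 and q = 15; the profit-maximizing output is on the rising part of MC, so q* = 15.
Check: AVC at q = 15 is $133 ≤ P, so revenue covers variable cost.
Profit = P·q − TC = 673·15 − 2340 = $7755.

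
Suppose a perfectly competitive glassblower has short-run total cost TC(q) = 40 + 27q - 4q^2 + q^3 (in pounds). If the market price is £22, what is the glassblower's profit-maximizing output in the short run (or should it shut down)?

Shut down

From TC, MC = TC'(q) = 27 - 8q + 3q^2 and AVC = VC/q = 27 - 4q + q^2.
The AVC parabola has its vertex at q = 4/2 = 2, where AVC = 27 - 4·2 + 2^2 = £23.
Since P = £22 < min AVC = £23, price fails to cover variable cost at any output.
The firm minimizes its loss by shutting down and losing only its fixed cost of £40.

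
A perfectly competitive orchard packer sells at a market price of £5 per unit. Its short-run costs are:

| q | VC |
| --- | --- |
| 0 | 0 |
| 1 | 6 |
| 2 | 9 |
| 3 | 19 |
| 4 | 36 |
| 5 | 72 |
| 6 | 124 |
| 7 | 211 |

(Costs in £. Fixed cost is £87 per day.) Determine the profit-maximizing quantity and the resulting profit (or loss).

Profit at each row (π = 5q − TC): q=0: -87; q=1: -88; q=2: -86; q=3: -91; q=4: -103; q=5: -134; q=6: -181; q=7: -263.
Profit is maximized at q = 2. AVC there is 9/2 = £4.50 ≤ P, so producing beats shutting down (which would give -£87).

q = 2; profit = -£86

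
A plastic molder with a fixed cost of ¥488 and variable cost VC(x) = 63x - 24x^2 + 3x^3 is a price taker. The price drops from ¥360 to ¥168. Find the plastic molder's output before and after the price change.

AVC = 63 - 24x + 3x^2, minimized at x = 4 where min AVC = ¥15. MC = 63 - 48x + 9x^2.
At P = ¥360 ≥ min AVC, set P = MC on the rising branch: x = 9.
At P = ¥168 ≥ min AVC, set P = MC: x = 7. The firm stays open but cuts output.

Output falls from 9 to 7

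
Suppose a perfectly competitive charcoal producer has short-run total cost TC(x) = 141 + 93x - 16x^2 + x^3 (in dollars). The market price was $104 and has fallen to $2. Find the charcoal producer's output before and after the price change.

Output falls from 11 to 0 (the firm shuts down)

MC = 93 - 32x + 3x^2; the shutdown threshold is min AVC = $29 (at x = 8).
At P = $104 ≥ min AVC, set P = MC on the rising branch: x = 11.
At P = $2 < min AVC = $29, price no longer covers variable cost at any output, so the firm shuts down: x = 0.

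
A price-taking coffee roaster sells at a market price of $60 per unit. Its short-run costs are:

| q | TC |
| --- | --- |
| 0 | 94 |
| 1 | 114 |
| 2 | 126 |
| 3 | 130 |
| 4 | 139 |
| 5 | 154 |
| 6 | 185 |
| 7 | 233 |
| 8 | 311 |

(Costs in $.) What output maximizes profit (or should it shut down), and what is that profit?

Profit at each row (π = 60q − TC): q=0: -94; q=1: -54; q=2: -6; q=3: 50; q=4: 101; q=5: 146; q=6: 175; q=7: 187; q=8: 169.
Profit is maximized at q = 7. AVC there is 139/7 = $19.86 ≤ P, so producing beats shutting down (which would give -$94).

q = 7; profit = $187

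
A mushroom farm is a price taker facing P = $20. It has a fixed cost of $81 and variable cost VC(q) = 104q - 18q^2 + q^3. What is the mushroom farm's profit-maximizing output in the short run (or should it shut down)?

Variable cost is VC = 104q - 18q^2 + q^3, so AVC = VC/q = 104 - 18q + q^2 and MC = dTC/dq = 104 - 36q + 3q^2.
AVC is minimized where dAVC/dq = -18 + 2q = 0, at q = 9; min AVC = 104 - 18·9 + 9^2 = $23.
With P < min AVC ($20 < $23), every unit sold adds to the loss.
Best response: produce nothing and absorb the $81 fixed cost.

Shut down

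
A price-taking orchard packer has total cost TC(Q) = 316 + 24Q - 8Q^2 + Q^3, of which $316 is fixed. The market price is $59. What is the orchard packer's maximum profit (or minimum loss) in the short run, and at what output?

AVC = 24 - 8Q + Q^2; min AVC = $8 at Q = 4. Since P = $59 ≥ min AVC, the firm produces.
MC = 24 - 16Q + 3Q^2. Setting P = MC and taking the root on the rising branch gives Q* = 7.
TR = 59·7 = 413. TC = 316 + 119 = 435. Profit = 413 − 435 = -$22.
Shutting down would mean losing the fixed cost of $316, so operating at a loss of $22 is better by $294.

Profit = -$22 at Q = 7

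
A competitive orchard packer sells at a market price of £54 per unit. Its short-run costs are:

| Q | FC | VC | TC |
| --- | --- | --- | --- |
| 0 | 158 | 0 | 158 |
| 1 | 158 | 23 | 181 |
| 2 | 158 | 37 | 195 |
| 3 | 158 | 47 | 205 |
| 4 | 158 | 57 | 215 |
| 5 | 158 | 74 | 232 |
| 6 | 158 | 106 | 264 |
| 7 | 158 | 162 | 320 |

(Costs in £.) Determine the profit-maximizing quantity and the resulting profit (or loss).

Tabulate TR − TC: Q=0: -158; Q=1: -127; Q=2: -87; Q=3: -43; Q=4: 1; Q=5: 38; Q=6: 60; Q=7: 58.
Profit is maximized at Q = 6. AVC there is 106/6 = £17.67 ≤ P, so producing beats shutting down (which would give -£158).

Q = 6; profit = £60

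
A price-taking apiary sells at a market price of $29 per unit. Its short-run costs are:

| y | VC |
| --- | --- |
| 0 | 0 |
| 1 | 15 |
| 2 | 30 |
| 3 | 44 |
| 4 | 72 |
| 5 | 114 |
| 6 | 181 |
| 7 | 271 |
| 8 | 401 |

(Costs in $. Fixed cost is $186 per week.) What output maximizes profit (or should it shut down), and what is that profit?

Compute π = P·y − TC at each output: y=0: -186; y=1: -172; y=2: -158; y=3: -143; y=4: -142; y=5: -155; y=6: -193; y=7: -254; y=8: -355.
Profit is maximized at y = 4. AVC there is 72/4 = $18 ≤ P, so producing beats shutting down (which would give -$186).

y = 4; profit = -$142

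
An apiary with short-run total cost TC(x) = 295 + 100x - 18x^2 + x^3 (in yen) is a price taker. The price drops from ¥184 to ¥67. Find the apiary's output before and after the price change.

AVC = 100 - 18x + x^2, minimized at x = 9 where min AVC = ¥19. MC = 100 - 36x + 3x^2.
At P = ¥184 ≥ min AVC, set P = MC on the rising branch: x = 14.
At P = ¥67 ≥ min AVC, set P = MC: x = 11. The firm stays open but cuts output.

Output falls from 14 to 11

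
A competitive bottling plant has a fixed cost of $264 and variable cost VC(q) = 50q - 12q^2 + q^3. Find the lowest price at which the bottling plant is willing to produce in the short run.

Short-run supply begins at min AVC. From VC = 50q - 12q^2 + q^3, AVC = 50 - 12q + q^2.
At the minimum of AVC, MC = AVC. MC = 50 - 24q + 3q^2; setting MC = AVC gives 2q^2 - 12q = 0, so q = 6. min AVC = 14.
So the shutdown price is $14.

$14 per unit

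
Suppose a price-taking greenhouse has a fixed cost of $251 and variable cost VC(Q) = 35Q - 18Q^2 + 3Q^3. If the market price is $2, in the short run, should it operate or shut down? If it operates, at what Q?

Strip out fixed cost: VC = 35Q - 18Q^2 + 3Q^3. Then AVC = 35 - 18Q + 3Q^2 and MC = 35 - 36Q + 9Q^2.
The AVC parabola has its vertex at Q = 18/6 = 3, where AVC = 35 - 18·3 + 3·3^2 = $8.
Since P = $2 < min AVC = $8, price fails to cover variable cost at any output.
Best response: produce nothing and absorb the $251 fixed cost.

Shut down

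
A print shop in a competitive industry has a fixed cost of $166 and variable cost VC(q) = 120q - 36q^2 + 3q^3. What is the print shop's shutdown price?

Short-run supply begins at min AVC. From VC = 120q - 36q^2 + 3q^3, AVC = 120 - 36q + 3q^2.
At the minimum of AVC, MC = AVC. MC = 120 - 72q + 9q^2; setting MC = AVC gives 6q^2 - 36q = 0, so q = 6. min AVC = 12.
So the shutdown price is $12.

$12 per unit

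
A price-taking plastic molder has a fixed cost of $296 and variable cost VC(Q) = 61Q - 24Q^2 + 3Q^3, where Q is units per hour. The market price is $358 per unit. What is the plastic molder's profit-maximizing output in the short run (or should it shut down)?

Produce at Q = 9

Strip out fixed cost: VC = 61Q - 24Q^2 + 3Q^3. Then AVC = 61 - 24Q + 3Q^2 and MC = 61 - 48Q + 9Q^2.
AVC is minimized where dAVC/dQ = -24 + 6Q = 0, at Q = 4; min AVC = 61 - 24·4 + 3·4^2 = $13.
P = $358 exceeds min AVC = $13, so the firm stays open.
Set P = MC: 358 = 61 - 48Q + 9Q^2 → -297 - 48Q + 9Q^2 = 0. The roots are Q = -11/3 and Q = 9; the profit-maximizing output is on the rising part of MC, so Q* = 9.
Check: AVC at Q = 9 is $88 ≤ P, so revenue covers variable cost.
Profit = P·Q − TC = 358·9 − 1088 = $2134.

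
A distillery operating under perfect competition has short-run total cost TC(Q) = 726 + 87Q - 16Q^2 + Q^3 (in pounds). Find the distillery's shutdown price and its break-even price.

Shutdown price = min AVC. AVC = 87 - 16Q + Q^2, with vertex at Q = 8 and minimum £23.
ATC = 726/Q + 87 - 16Q + Q^2. Setting dATC/dQ = −726/Q^2 − 16 + 2Q = 0 gives Q = 11 (since 2·11^3 − 16·11^2 = 726).
min ATC = 726/11 + 87 − 16·11 + 11^2 = £98. That is the break-even price.
Between these two prices the firm operates at a loss; above £98 it earns a profit.

Shutdown price = £23; break-even price = £98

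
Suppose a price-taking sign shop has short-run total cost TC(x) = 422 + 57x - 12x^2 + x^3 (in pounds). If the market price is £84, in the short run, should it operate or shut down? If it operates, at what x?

Variable cost is VC = 57x - 12x^2 + x^3, so AVC = VC/x = 57 - 12x + x^2 and MC = dTC/dx = 57 - 24x + 3x^2.
AVC is minimized where dAVC/dx = -12 + 2x = 0, at x = 6; min AVC = 57 - 12·6 + 6^2 = £21.
Since P = £84 ≥ min AVC = £21, price covers variable cost and the firm should produce.
Solving P = MC: -27 - 24x + 3x^2 = 0 ⇒ x = -1 or 9. On the upward-sloping branch, x* = 9.
Check: AVC at x = 9 is £30 ≤ P, so revenue covers variable cost.
Profit = P·x − TC = 84·9 − 692 = £64.

Produce at x = 9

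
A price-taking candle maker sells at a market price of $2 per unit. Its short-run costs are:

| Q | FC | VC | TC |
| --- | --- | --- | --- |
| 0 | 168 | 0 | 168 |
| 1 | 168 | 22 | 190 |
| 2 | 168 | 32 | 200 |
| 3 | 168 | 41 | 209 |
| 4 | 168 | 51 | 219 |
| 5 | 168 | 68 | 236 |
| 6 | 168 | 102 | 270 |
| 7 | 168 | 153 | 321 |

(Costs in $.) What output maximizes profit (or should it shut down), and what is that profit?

Profit at each row (π = 2Q − TC): Q=0: -168; Q=1: -188; Q=2: -196; Q=3: -203; Q=4: -211; Q=5: -226; Q=6: -258; Q=7: -307.
Profit is highest at Q = 0. Equivalently, the lowest AVC in the table is 51/4 ≈ $12.75 at Q = 4, and P = $2 falls below it — price never covers variable cost, so the firm shuts down and loses only its fixed cost.

Q = 0 (shut down); profit = -$168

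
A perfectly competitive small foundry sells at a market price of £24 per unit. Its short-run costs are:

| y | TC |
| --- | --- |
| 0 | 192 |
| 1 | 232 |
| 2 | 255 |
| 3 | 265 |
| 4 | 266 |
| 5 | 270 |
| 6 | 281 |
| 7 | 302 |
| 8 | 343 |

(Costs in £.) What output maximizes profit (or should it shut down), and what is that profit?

y = 7; profit = -£134

Profit at each row (π = 24y − TC): y=0: -192; y=1: -208; y=2: -207; y=3: -193; y=4: -170; y=5: -150; y=6: -137; y=7: -134; y=8: -151.
Profit is maximized at y = 7. AVC there is 110/7 = £15.71 ≤ P, so producing beats shutting down (which would give -£192).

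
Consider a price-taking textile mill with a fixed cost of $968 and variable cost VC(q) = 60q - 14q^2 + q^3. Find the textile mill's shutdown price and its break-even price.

AVC = 60 - 14q + q^2; minimized at q = 7, giving min AVC = $11. That is the shutdown price.
ATC = 968/q + 60 - 14q + q^2. Setting dATC/dq = −968/q^2 − 14 + 2q = 0 gives q = 11 (since 2·11^3 − 14·11^2 = 968).
min ATC = 968/11 + 60 − 14·11 + 11^2 = $115. That is the break-even price.
Between these two prices the firm operates at a loss; above $115 it earns a profit.

Shutdown price = $11; break-even price = $115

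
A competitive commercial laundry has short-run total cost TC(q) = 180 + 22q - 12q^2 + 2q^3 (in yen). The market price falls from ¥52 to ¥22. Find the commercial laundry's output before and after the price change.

MC = 22 - 24q + 6q^2; the shutdown threshold is min AVC = ¥4 (at q = 3).
With P = ¥52 above the shutdown price, P = MC gives q = 5.
At P = ¥22 ≥ min AVC, set P = MC: q = 4. The firm stays open but cuts output.

Output falls from 5 to 4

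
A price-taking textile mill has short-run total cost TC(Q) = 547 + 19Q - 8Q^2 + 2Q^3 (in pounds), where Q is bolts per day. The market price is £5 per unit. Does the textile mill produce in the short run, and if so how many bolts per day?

Strip out fixed cost: VC = 19Q - 8Q^2 + 2Q^3. Then AVC = 19 - 8Q + 2Q^2 and MC = 19 - 16Q + 6Q^2.
AVC hits its minimum where MC = AVC, at Q = 2, giving min AVC = 19 - 8·2 + 2·2^2 = £11.
P = £5 lies below min AVC = £11; no output level covers variable cost.
Shutting down limits the loss to fixed cost, £547.

Shut down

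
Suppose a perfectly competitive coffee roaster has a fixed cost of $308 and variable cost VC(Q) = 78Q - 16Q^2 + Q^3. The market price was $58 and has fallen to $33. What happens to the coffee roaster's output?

Output falls from 10 to 9

MC = 78 - 32Q + 3Q^2; the shutdown threshold is min AVC = $14 (at Q = 8).
With P = $58 above the shutdown price, P = MC gives Q = 10.
At P = $33 ≥ min AVC, set P = MC: Q = 9. The firm stays open but cuts output.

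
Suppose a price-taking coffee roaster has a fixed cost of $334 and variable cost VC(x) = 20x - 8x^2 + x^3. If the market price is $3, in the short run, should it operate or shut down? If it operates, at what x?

Shut down

Strip out fixed cost: VC = 20x - 8x^2 + x^3. Then AVC = 20 - 8x + x^2 and MC = 20 - 16x + 3x^2.
The AVC parabola has its vertex at x = 8/2 = 4, where AVC = 20 - 8·4 + 4^2 = $4.
P = $3 lies below min AVC = $4; no output level covers variable cost.
Best response: produce nothing and absorb the $334 fixed cost.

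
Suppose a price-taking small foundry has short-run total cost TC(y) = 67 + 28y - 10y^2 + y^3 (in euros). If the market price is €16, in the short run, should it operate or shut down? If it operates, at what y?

Variable cost is VC = 28y - 10y^2 + y^3, so AVC = VC/y = 28 - 10y + y^2 and MC = dTC/dy = 28 - 20y + 3y^2.
AVC hits its minimum where MC = AVC, at y = 5, giving min AVC = 28 - 10·5 + 5^2 = €3.
P = €16 exceeds min AVC = €3, so the firm stays open.
Solving P = MC: 12 - 20y + 3y^2 = 0 ⇒ y = 2/3 or 6. On the upward-sloping branch, y* = 6.
Check: AVC at y = 6 is €4 ≤ P, so revenue covers variable cost.
Profit = P·y − TC = 16·6 − 91 = €5.

Produce at y = 6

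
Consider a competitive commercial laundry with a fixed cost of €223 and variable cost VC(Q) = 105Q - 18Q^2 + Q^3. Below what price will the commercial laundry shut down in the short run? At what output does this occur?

The firm shuts down when price falls below the minimum of average variable cost. AVC = VC/Q = 105 - 18Q + Q^2.
dAVC/dQ = -18 + 2Q = 0 gives Q = 9. min AVC = 105 - 18·9 + 9^2 = 24.
So the shutdown price is €24.

€24 per unit, at Q = 9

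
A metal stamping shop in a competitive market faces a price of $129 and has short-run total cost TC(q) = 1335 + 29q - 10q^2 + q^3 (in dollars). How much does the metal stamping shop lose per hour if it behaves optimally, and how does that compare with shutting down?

Profit = -$335 at q = 10

AVC = 29 - 10q + q^2; min AVC = $4 at q = 5. Since P = $129 ≥ min AVC, the firm produces.
With MC = 29 - 20q + 3q^2, P = MC on the upward-sloping part at q* = 10.
TR = 129·10 = 1290. TC = 1335 + 290 = 1625. Profit = 1290 − 1625 = -$335.
Shutting down would mean losing the fixed cost of $1335, so operating at a loss of $335 is better by $1000.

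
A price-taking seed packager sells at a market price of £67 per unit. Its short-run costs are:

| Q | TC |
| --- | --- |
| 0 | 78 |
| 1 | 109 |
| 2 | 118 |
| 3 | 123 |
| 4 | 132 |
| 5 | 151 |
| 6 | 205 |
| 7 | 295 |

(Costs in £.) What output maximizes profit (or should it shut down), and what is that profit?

Compute π = P·Q − TC at each output: Q=0: -78; Q=1: -42; Q=2: 16; Q=3: 78; Q=4: 136; Q=5: 184; Q=6: 197; Q=7: 174.
Profit is maximized at Q = 6. AVC there is 127/6 = £21.17 ≤ P, so producing beats shutting down (which would give -£78).

Q = 6; profit = £197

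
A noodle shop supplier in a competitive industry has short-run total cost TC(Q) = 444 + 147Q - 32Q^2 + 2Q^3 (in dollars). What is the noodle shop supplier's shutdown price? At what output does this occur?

$19 per unit, at Q = 8

The shutdown price is the minimum of AVC. VC = 147Q - 32Q^2 + 2Q^3, so AVC = 147 - 32Q + 2Q^2.
dAVC/dQ = -32 + 4Q = 0 gives Q = 8. min AVC = 147 - 32·8 + 2·8^2 = 19.
The firm shuts down for any P below $19.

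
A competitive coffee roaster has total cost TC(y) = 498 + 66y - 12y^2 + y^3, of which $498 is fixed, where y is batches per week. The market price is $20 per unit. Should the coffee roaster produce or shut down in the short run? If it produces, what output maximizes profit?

Strip out fixed cost: VC = 66y - 12y^2 + y^3. Then AVC = 66 - 12y + y^2 and MC = 66 - 24y + 3y^2.
AVC hits its minimum where MC = AVC, at y = 6, giving min AVC = 66 - 12·6 + 6^2 = $30.
Since P = $20 < min AVC = $30, price fails to cover variable cost at any output.
The firm minimizes its loss by shutting down and losing only its fixed cost of $498.

Shut down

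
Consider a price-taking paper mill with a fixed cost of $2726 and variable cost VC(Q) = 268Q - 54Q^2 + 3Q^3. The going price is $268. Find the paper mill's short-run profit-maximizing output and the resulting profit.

AVC = 268 - 54Q + 3Q^2 has its minimum $25 at Q = 9; price $268 clears that bar, so the firm operates.
MC = 268 - 108Q + 9Q^2. Setting P = MC and taking the root on the rising branch gives Q* = 12.
TR = 268·12 = 3216. TC = 2726 + 624 = 3350. Profit = 3216 − 3350 = -$134.
By producing, the firm covers all variable cost plus $2592 of fixed cost; shutting down would lose the full $2726.

Profit = -$134 at Q = 12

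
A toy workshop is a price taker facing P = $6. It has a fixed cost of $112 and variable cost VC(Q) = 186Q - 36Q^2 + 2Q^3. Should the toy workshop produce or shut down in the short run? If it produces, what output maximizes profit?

Shut down

Strip out fixed cost: VC = 186Q - 36Q^2 + 2Q^3. Then AVC = 186 - 36Q + 2Q^2 and MC = 186 - 72Q + 6Q^2.
AVC is minimized where dAVC/dQ = -36 + 4Q = 0, at Q = 9; min AVC = 186 - 36·9 + 2·9^2 = $24.
With P < min AVC ($6 < $24), every unit sold adds to the loss.
The firm minimizes its loss by shutting down and losing only its fixed cost of $112.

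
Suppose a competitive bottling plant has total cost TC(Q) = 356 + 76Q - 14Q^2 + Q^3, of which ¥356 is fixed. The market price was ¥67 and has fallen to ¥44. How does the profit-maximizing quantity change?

MC = 76 - 28Q + 3Q^2; the shutdown threshold is min AVC = ¥27 (at Q = 7).
With P = ¥67 above the shutdown price, P = MC gives Q = 9.
At P = ¥44 ≥ min AVC, set P = MC: Q = 8. The firm stays open but cuts output.

Output falls from 9 to 8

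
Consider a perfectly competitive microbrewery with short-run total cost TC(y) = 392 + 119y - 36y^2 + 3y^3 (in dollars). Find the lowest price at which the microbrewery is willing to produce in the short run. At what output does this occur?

$11 per unit, at y = 6

Short-run supply begins at min AVC. From VC = 119y - 36y^2 + 3y^3, AVC = 119 - 36y + 3y^2.
At the minimum of AVC, MC = AVC. MC = 119 - 72y + 9y^2; setting MC = AVC gives 6y^2 - 36y = 0, so y = 6. min AVC = 11.
The firm shuts down for any P below $11.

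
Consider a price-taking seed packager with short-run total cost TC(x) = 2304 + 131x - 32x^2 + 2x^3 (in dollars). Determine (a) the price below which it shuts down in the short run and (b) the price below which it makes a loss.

Shutdown price = min AVC. AVC = 131 - 32x + 2x^2, with vertex at x = 8 and minimum $3.
ATC = 2304/x + 131 - 32x + 2x^2. Setting dATC/dx = −2304/x^2 − 32 + 4x = 0 gives x = 12 (since 4·12^3 − 32·12^2 = 2304).
min ATC = 2304/12 + 131 − 32·12 + 2·12^2 = $227. That is the break-even price.
For $3 ≤ P < $227 the firm produces at a loss; below $3 it shuts down.

Shutdown price = $3; break-even price = $227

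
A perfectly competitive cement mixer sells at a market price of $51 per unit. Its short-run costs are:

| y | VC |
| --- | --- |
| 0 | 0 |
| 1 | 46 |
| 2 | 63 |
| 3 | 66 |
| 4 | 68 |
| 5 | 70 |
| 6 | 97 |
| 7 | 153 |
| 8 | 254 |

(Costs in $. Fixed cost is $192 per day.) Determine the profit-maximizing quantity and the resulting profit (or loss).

y = 6; profit = $17

Compute π = P·y − TC at each output: y=0: -192; y=1: -187; y=2: -153; y=3: -105; y=4: -56; y=5: -7; y=6: 17; y=7: 12; y=8: -38.
Profit is maximized at y = 6. AVC there is 97/6 = $16.17 ≤ P, so producing beats shutting down (which would give -$192).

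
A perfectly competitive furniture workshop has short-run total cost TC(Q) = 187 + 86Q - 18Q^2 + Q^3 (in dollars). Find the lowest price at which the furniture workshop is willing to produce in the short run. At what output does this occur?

$5 per unit, at Q = 9

Short-run supply begins at min AVC. From VC = 86Q - 18Q^2 + Q^3, AVC = 86 - 18Q + Q^2.
dAVC/dQ = -18 + 2Q = 0 gives Q = 9. min AVC = 86 - 18·9 + 9^2 = 5.
For P < $5 the firm produces nothing.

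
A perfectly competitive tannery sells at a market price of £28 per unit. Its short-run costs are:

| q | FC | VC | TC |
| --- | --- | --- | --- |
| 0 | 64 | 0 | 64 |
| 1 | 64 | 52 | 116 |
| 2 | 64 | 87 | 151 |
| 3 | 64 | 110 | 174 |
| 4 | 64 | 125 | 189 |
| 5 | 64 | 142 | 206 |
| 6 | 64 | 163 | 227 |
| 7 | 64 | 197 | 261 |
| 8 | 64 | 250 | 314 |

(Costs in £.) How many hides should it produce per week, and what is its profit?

q = 6; profit = -£59

Profit at each row (π = 28q − TC): q=0: -64; q=1: -88; q=2: -95; q=3: -90; q=4: -77; q=5: -66; q=6: -59; q=7: -65; q=8: -90.
Profit is maximized at q = 6. AVC there is 163/6 = £27.17 ≤ P, so producing beats shutting down (which would give -£64).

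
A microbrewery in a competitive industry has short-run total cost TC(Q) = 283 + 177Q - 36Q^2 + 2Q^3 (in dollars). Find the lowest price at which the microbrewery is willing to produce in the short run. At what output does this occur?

The firm shuts down when price falls below the minimum of average variable cost. AVC = VC/Q = 177 - 36Q + 2Q^2.
At the minimum of AVC, MC = AVC. MC = 177 - 72Q + 6Q^2; setting MC = AVC gives 4Q^2 - 36Q = 0, so Q = 9. min AVC = 15.
So the shutdown price is $15.

$15 per unit, at Q = 9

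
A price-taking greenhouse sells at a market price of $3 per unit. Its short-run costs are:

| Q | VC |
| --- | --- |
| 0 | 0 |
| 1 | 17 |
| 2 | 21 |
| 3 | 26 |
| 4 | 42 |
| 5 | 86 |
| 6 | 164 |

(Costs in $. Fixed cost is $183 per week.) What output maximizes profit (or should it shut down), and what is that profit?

Q = 0 (shut down); profit = -$183

Tabulate TR − TC: Q=0: -183; Q=1: -197; Q=2: -198; Q=3: -200; Q=4: -213; Q=5: -254; Q=6: -329.
Profit is highest at Q = 0. Equivalently, the lowest AVC in the table is 26/3 ≈ $8.67 at Q = 3, and P = $3 falls below it — price never covers variable cost, so the firm shuts down and loses only its fixed cost.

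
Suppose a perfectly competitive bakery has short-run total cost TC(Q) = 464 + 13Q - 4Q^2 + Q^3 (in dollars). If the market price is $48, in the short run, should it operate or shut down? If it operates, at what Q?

Produce at Q = 5

From TC, MC = TC'(Q) = 13 - 8Q + 3Q^2 and AVC = VC/Q = 13 - 4Q + Q^2.
The AVC parabola has its vertex at Q = 4/2 = 2, where AVC = 13 - 4·2 + 2^2 = $9.
P = $48 exceeds min AVC = $9, so the firm stays open.
P = MC gives -35 - 8Q + 3Q^2 = 0, with roots -7/3 and 5. Take the larger (rising MC): Q* = 5.
Check: AVC at Q = 5 is $18 ≤ P, so revenue covers variable cost.
Profit = P·Q − TC = 48·5 − 554 = -$314, a loss, but smaller than the $464 fixed cost the firm would lose by shutting down.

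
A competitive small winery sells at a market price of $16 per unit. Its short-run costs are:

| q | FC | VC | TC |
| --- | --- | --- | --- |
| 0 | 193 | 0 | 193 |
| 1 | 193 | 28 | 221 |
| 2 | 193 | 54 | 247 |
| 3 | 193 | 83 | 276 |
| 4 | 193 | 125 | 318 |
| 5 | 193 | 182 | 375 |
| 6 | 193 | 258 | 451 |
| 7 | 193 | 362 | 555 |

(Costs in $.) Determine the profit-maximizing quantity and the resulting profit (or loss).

q = 0 (shut down); profit = -$193

Profit at each row (π = 16q − TC): q=0: -193; q=1: -205; q=2: -215; q=3: -228; q=4: -254; q=5: -295; q=6: -355; q=7: -443.
Profit is highest at q = 0. Equivalently, the lowest AVC in the table is 54/2 ≈ $27 at q = 2, and P = $16 falls below it — price never covers variable cost, so the firm shuts down and loses only its fixed cost.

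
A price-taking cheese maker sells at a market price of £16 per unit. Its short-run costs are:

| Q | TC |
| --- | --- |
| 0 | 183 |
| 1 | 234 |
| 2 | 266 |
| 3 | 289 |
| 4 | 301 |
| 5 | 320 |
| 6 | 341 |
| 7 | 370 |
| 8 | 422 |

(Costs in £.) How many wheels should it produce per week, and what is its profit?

Profit at each row (π = 16Q − TC): Q=0: -183; Q=1: -218; Q=2: -234; Q=3: -241; Q=4: -237; Q=5: -240; Q=6: -245; Q=7: -258; Q=8: -294.
Profit is highest at Q = 0. Equivalently, the lowest AVC in the table is 158/6 ≈ £26.33 at Q = 6, and P = £16 falls below it — price never covers variable cost, so the firm shuts down and loses only its fixed cost.

Q = 0 (shut down); profit = -£183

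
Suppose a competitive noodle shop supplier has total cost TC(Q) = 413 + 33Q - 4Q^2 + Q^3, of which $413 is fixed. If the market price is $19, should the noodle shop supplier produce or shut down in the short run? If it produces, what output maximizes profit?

From TC, MC = TC'(Q) = 33 - 8Q + 3Q^2 and AVC = VC/Q = 33 - 4Q + Q^2.
The AVC parabola has its vertex at Q = 4/2 = 2, where AVC = 33 - 4·2 + 2^2 = $29.
Since P = $19 < min AVC = $29, price fails to cover variable cost at any output.
Best response: produce nothing and absorb the $413 fixed cost.

Shut down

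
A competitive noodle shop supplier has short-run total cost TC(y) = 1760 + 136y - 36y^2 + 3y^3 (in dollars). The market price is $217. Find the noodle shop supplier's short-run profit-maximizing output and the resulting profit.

Profit = -$302 at y = 9

AVC = 136 - 36y + 3y^2; min AVC = $28 at y = 6. Since P = $217 ≥ min AVC, the firm produces.
With MC = 136 - 72y + 9y^2, P = MC on the upward-sloping part at y* = 9.
TR = 217·9 = 1953. TC = 1760 + 495 = 2255. Profit = 1953 − 2255 = -$302.
Shutting down would mean losing the fixed cost of $1760, so operating at a loss of $302 is better by $1458.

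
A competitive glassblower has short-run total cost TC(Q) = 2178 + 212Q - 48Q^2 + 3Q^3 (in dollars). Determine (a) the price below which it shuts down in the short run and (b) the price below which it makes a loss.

Shutdown price = $20; break-even price = $245

Shutdown price = min AVC. AVC = 212 - 48Q + 3Q^2, with vertex at Q = 8 and minimum $20.
ATC = 2178/Q + 212 - 48Q + 3Q^2. Setting dATC/dQ = −2178/Q^2 − 48 + 6Q = 0 gives Q = 11 (since 6·11^3 − 48·11^2 = 2178).
min ATC = 2178/11 + 212 − 48·11 + 3·11^2 = $245. That is the break-even price.
Between these two prices the firm operates at a loss; above $245 it earns a profit.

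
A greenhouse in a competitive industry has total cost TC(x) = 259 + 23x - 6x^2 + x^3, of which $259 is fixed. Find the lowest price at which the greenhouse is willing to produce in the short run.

Short-run supply begins at min AVC. From VC = 23x - 6x^2 + x^3, AVC = 23 - 6x + x^2.
At the minimum of AVC, MC = AVC. MC = 23 - 12x + 3x^2; setting MC = AVC gives 2x^2 - 6x = 0, so x = 3. min AVC = 14.
So the shutdown price is $14.

$14 per unit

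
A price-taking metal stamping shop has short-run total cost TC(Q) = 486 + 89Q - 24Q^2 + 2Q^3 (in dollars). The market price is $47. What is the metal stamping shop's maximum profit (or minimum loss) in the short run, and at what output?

AVC = 89 - 24Q + 2Q^2; min AVC = $17 at Q = 6. Since P = $47 ≥ min AVC, the firm produces.
With MC = 89 - 48Q + 6Q^2, P = MC on the upward-sloping part at Q* = 7.
TR = 47·7 = 329. TC = 486 + 133 = 619. Profit = 329 − 619 = -$290.
Shutting down would mean losing the fixed cost of $486, so operating at a loss of $290 is better by $196.

Profit = -$290 at Q = 7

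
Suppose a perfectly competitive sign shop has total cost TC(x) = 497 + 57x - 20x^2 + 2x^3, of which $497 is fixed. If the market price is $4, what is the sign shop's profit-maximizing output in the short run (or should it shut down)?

From TC, MC = TC'(x) = 57 - 40x + 6x^2 and AVC = VC/x = 57 - 20x + 2x^2.
AVC is minimized where dAVC/dx = -20 + 4x = 0, at x = 5; min AVC = 57 - 20·5 + 2·5^2 = $7.
Since P = $4 < min AVC = $7, price fails to cover variable cost at any output.
Shutting down limits the loss to fixed cost, $497.

Shut down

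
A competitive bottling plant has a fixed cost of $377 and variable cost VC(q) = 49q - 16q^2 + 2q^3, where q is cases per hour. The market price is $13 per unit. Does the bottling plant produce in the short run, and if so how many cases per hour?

Shut down

Strip out fixed cost: VC = 49q - 16q^2 + 2q^3. Then AVC = 49 - 16q + 2q^2 and MC = 49 - 32q + 6q^2.
The AVC parabola has its vertex at q = 16/4 = 4, where AVC = 49 - 16·4 + 2·4^2 = $17.
Since P = $13 < min AVC = $17, price fails to cover variable cost at any output.
Best response: produce nothing and absorb the $377 fixed cost.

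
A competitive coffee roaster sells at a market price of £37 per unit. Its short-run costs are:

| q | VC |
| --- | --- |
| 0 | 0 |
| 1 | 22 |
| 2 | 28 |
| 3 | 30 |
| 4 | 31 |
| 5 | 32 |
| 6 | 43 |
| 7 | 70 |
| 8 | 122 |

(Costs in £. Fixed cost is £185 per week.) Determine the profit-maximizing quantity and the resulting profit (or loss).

Profit at each row (π = 37q − TC): q=0: -185; q=1: -170; q=2: -139; q=3: -104; q=4: -68; q=5: -32; q=6: -6; q=7: 4; q=8: -11.
Profit is maximized at q = 7. AVC there is 70/7 = £10 ≤ P, so producing beats shutting down (which would give -£185).

q = 7; profit = £4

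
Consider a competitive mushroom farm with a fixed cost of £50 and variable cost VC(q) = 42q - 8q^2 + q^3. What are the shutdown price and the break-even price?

Shutdown price = £26; break-even price = £37

Shutdown price = min AVC. AVC = 42 - 8q + q^2, with vertex at q = 4 and minimum £26.
ATC = 50/q + 42 - 8q + q^2. Setting dATC/dq = −50/q^2 − 8 + 2q = 0 gives q = 5 (since 2·5^3 − 8·5^2 = 50).
min ATC = 50/5 + 42 − 8·5 + 5^2 = £37. That is the break-even price.
Between these two prices the firm operates at a loss; above £37 it earns a profit.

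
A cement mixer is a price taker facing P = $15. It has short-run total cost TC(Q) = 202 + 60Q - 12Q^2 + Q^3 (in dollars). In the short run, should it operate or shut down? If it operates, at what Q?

Shut down

Variable cost is VC = 60Q - 12Q^2 + Q^3, so AVC = VC/Q = 60 - 12Q + Q^2 and MC = dTC/dQ = 60 - 24Q + 3Q^2.
AVC is minimized where dAVC/dQ = -12 + 2Q = 0, at Q = 6; min AVC = 60 - 12·6 + 6^2 = $24.
P = $15 lies below min AVC = $24; no output level covers variable cost.
Best response: produce nothing and absorb the $202 fixed cost.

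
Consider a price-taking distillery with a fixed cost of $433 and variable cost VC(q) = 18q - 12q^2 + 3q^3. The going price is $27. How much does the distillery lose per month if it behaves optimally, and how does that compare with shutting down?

AVC = 18 - 12q + 3q^2; min AVC = $6 at q = 2. Since P = $27 ≥ min AVC, the firm produces.
With MC = 18 - 24q + 9q^2, P = MC on the upward-sloping part at q* = 3.
TR = 27·3 = 81. TC = 433 + 27 = 460. Profit = 81 − 460 = -$379.
That loss of $379 beats the $433 the firm would lose by shutting down; producing recovers $54 of fixed cost.

Profit = -$379 at q = 3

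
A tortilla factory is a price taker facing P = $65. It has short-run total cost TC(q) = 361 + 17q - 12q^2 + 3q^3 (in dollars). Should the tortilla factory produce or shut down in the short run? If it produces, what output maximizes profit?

Variable cost is VC = 17q - 12q^2 + 3q^3, so AVC = VC/q = 17 - 12q + 3q^2 and MC = dTC/dq = 17 - 24q + 9q^2.
AVC is minimized where dAVC/dq = -12 + 6q = 0, at q = 2; min AVC = 17 - 12·2 + 3·2^2 = $5.
Because $65 ≥ $5, revenue can cover variable cost; the firm operates.
P = MC gives -48 - 24q + 9q^2 = 0, with roots -4/3 and 4. Take the larger (rising MC): q* = 4.
Check: AVC at q = 4 is $17 ≤ P, so revenue covers variable cost.
Profit = P·q − TC = 65·4 − 429 = -$169, a loss, but smaller than the $361 fixed cost the firm would lose by shutting down.

Produce at q = 4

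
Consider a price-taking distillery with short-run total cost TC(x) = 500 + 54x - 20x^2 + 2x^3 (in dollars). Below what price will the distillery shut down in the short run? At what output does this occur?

$4 per unit, at x = 5

The shutdown price is the minimum of AVC. VC = 54x - 20x^2 + 2x^3, so AVC = 54 - 20x + 2x^2.
dAVC/dx = -20 + 4x = 0 gives x = 5. min AVC = 54 - 20·5 + 2·5^2 = 4.
For P < $4 the firm produces nothing.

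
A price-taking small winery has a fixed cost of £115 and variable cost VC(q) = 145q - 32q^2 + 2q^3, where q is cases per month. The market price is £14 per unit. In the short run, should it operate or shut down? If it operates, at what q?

Variable cost is VC = 145q - 32q^2 + 2q^3, so AVC = VC/q = 145 - 32q + 2q^2 and MC = dTC/dq = 145 - 64q + 6q^2.
AVC hits its minimum where MC = AVC, at q = 8, giving min AVC = 145 - 32·8 + 2·8^2 = £17.
With P < min AVC (£14 < £17), every unit sold adds to the loss.
The firm minimizes its loss by shutting down and losing only its fixed cost of £115.

Shut down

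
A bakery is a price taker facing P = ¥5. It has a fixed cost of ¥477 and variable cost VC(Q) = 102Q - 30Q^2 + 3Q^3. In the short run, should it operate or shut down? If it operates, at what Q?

Strip out fixed cost: VC = 102Q - 30Q^2 + 3Q^3. Then AVC = 102 - 30Q + 3Q^2 and MC = 102 - 60Q + 9Q^2.
AVC hits its minimum where MC = AVC, at Q = 5, giving min AVC = 102 - 30·5 + 3·5^2 = ¥27.
With P < min AVC (¥5 < ¥27), every unit sold adds to the loss.
Best response: produce nothing and absorb the ¥477 fixed cost.

Shut down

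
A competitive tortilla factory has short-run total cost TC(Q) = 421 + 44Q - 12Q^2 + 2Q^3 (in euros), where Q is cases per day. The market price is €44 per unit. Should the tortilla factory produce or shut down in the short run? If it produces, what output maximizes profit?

From TC, MC = TC'(Q) = 44 - 24Q + 6Q^2 and AVC = VC/Q = 44 - 12Q + 2Q^2.
AVC is minimized where dAVC/dQ = -12 + 4Q = 0, at Q = 3; min AVC = 44 - 12·3 + 2·3^2 = €26.
Because €44 ≥ €26, revenue can cover variable cost; the firm operates.
Solving P = MC: -24Q + 6Q^2 = 0 ⇒ Q = 0 or 4. On the upward-sloping branch, Q* = 4.
Check: AVC at Q = 4 is €28 ≤ P, so revenue covers variable cost.
Profit = P·Q − TC = 44·4 − 533 = -€357, a loss, but smaller than the €421 fixed cost the firm would lose by shutting down.

Produce at Q = 4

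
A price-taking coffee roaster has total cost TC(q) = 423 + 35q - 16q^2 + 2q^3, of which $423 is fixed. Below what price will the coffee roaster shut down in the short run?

The shutdown price is the minimum of AVC. VC = 35q - 16q^2 + 2q^3, so AVC = 35 - 16q + 2q^2.
At the minimum of AVC, MC = AVC. MC = 35 - 32q + 6q^2; setting MC = AVC gives 4q^2 - 16q = 0, so q = 4. min AVC = 3.
The firm shuts down for any P below $3.

$3 per unit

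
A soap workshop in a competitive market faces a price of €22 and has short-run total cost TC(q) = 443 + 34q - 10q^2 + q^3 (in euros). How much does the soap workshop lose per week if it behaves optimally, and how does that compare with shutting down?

AVC = 34 - 10q + q^2 has its minimum €9 at q = 5; price €22 clears that bar, so the firm operates.
With MC = 34 - 20q + 3q^2, P = MC on the upward-sloping part at q* = 6.
TR = 22·6 = 132. TC = 443 + 60 = 503. Profit = 132 − 503 = -€371.
By producing, the firm covers all variable cost plus €72 of fixed cost; shutting down would lose the full €443.

Profit = -€371 at q = 6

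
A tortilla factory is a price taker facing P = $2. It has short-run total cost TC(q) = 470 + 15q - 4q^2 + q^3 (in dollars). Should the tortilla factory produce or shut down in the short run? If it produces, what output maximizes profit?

From TC, MC = TC'(q) = 15 - 8q + 3q^2 and AVC = VC/q = 15 - 4q + q^2.
The AVC parabola has its vertex at q = 4/2 = 2, where AVC = 15 - 4·2 + 2^2 = $11.
P = $2 lies below min AVC = $11; no output level covers variable cost.
Shutting down limits the loss to fixed cost, $470.

Shut down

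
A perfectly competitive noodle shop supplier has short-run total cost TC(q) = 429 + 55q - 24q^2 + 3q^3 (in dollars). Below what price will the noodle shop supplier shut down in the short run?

$7 per unit

The firm shuts down when price falls below the minimum of average variable cost. AVC = VC/q = 55 - 24q + 3q^2.
At the minimum of AVC, MC = AVC. MC = 55 - 48q + 9q^2; setting MC = AVC gives 6q^2 - 24q = 0, so q = 4. min AVC = 7.
So the shutdown price is $7.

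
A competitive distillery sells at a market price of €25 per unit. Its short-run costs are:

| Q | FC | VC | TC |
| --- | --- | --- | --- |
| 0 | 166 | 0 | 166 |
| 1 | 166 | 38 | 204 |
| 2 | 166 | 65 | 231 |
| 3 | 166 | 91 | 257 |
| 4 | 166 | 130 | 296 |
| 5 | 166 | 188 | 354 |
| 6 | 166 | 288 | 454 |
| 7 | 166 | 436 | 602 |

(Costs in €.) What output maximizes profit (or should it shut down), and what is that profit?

Q = 0 (shut down); profit = -€166

Tabulate TR − TC: Q=0: -166; Q=1: -179; Q=2: -181; Q=3: -182; Q=4: -196; Q=5: -229; Q=6: -304; Q=7: -427.
Profit is highest at Q = 0. Equivalently, the lowest AVC in the table is 91/3 ≈ €30.33 at Q = 3, and P = €25 falls below it — price never covers variable cost, so the firm shuts down and loses only its fixed cost.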